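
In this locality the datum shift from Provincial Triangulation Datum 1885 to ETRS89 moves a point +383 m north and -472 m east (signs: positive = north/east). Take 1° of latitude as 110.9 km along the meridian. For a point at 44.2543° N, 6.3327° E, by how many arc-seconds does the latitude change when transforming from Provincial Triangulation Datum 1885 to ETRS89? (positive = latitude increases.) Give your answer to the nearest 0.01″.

Δφ = 12.43″

1° of latitude = 110.9 km, so Δφ = 383.0 / 110900 = 0.0034536° = 12.433″.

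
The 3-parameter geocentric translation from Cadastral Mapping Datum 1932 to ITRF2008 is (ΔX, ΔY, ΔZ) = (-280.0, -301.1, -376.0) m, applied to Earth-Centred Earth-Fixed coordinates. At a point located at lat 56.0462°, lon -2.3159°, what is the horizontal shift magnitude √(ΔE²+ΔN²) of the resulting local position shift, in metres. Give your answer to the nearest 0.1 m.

312.4 m

The local east axis at (φ, λ) is (−sin λ, cos λ, 0), so ΔE = −sin(-2.3159°)·(-280.0) + cos(-2.3159°)·(-301.1) = -312.17 m.
The local north axis is (−sin φ cos λ, −sin φ sin λ, cos φ), giving ΔN = 232.067 − 10.093 − 210.005 = 11.97 m.
Horizontal magnitude = √(ΔE² + ΔN²) = √((-312.17)² + 11.97²) = 312.40 m.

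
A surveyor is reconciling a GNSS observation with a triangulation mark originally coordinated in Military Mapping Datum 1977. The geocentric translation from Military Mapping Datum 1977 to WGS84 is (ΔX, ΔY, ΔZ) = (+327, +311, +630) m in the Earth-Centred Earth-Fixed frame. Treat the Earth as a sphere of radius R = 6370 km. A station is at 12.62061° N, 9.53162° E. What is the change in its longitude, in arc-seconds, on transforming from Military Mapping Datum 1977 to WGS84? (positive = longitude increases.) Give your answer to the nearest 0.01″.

Δλ = 8.38″

sin φ = 0.218494, cos φ = 0.975838, sin λ = 0.165592, cos λ = 0.986194.
East component: ΔE = −sin λ·ΔX + cos λ·ΔY = −(0.165592)(327) + (0.986194)(311) = 252.56 m.
1° of latitude spans πR/180 = 111177 m; at latitude φ, 1° of longitude spans that × cos φ = 108491.2 m, so Δλ = 252.56 / 108491.2 × 3600 = 8.380″.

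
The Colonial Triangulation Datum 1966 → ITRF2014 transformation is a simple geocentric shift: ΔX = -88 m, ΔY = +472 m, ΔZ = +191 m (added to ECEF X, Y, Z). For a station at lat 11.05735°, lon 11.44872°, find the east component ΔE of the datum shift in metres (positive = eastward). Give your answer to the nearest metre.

At φ = 11.05735°, λ = 11.44872°: sin φ = 0.191791, cos φ = 0.981436, sin λ = 0.198491, cos λ = 0.980103.
ΔE = −sin λ·ΔX + cos λ·ΔY = −(0.198491)·(-88) + (0.980103)·(472) = 480.08 m.

ΔE = 480 m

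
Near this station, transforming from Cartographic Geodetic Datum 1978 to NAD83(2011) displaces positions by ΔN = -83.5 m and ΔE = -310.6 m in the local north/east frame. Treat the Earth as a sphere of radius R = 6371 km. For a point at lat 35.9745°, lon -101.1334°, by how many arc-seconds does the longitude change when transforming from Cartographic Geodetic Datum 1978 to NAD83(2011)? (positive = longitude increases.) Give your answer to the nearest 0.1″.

Δλ = -12.4″

At latitude 35.9745°, cos φ = 0.809279.
One radian of longitude at latitude φ spans R cos φ, so Δλ = ΔE / (R cos φ) = -310.6 / (6371000 × 0.809279) = -6.0242e-05 rad = -12.426″.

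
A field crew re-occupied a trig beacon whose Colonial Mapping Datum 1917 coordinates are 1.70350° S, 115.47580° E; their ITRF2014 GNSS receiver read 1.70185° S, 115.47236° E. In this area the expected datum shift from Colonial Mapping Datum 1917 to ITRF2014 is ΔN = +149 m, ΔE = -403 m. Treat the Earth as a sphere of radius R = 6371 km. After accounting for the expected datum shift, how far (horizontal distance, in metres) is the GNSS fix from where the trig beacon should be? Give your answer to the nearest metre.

Observed coordinate differences: Δφ = +0.00165°, Δλ = -0.00344°.
Converting to metres (1° lat = 111195 m, cos φ = 0.999558): observed ΔN = 183.5 m, observed ΔE = -382.3 m.
Subtracting the expected shift leaves a residual of 183.5 − (149) = 34.5 m north and -382.3 − (-403) = 20.7 m east.
Residual distance = √(34.5² + 20.7²) = 40.2 m.

40 m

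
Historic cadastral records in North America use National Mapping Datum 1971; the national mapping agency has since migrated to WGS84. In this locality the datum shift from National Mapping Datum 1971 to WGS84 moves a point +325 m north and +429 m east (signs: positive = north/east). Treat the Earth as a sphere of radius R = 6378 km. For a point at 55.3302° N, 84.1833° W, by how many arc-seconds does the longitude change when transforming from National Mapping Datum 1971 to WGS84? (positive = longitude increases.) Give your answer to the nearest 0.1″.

Δλ = 24.4″

At latitude 55.3302°, cos φ = 0.568846.
One radian of longitude at latitude φ spans R cos φ, so Δλ = ΔE / (R cos φ) = 429.0 / (6378000 × 0.568846) = 1.1824e-04 rad = 24.390″.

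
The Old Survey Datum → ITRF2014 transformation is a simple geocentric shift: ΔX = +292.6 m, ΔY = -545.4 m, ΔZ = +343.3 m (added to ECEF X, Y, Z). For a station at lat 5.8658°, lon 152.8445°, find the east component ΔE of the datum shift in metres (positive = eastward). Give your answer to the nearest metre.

At φ = 5.8658°, λ = 152.8445°: sin φ = 0.102199, cos φ = 0.994764, sin λ = 0.456407, cos λ = -0.889771.
ΔE = −sin λ·ΔX + cos λ·ΔY = −(0.456407)·(292.6) + (-0.889771)·(-545.4) = 351.74 m.

ΔE = 352 m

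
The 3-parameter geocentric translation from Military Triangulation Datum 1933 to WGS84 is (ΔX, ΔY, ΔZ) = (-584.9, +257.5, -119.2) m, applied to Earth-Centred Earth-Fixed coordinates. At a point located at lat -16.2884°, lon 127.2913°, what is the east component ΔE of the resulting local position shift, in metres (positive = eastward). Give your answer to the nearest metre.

ΔE = 309 m

At φ = -16.2884°, λ = 127.2913°: sin φ = -0.280472, cos φ = 0.959862, sin λ = 0.795565, cos λ = -0.605868.
ΔE = −sin λ·ΔX + cos λ·ΔY = −(0.795565)·(-584.9) + (-0.605868)·(257.5) = 309.32 m.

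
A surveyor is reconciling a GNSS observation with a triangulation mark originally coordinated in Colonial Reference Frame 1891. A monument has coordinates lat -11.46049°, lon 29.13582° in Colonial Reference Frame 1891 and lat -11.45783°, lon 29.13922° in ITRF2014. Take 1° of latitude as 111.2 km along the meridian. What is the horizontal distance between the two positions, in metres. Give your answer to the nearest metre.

Δφ = -11.45783° − -11.46049° = +0.00266°; Δλ = 29.13922° − 29.13582° = +0.00340°.
ΔN = Δφ × 111200 = 295.8 m; ΔE = Δλ × 111200 × cos(-11.46049°) = +0.00340 × 111200 × 0.980062 = 370.5 m.
Distance = √(ΔE² + ΔN²) = √(370.5² + 295.8²) = 474.1 m.

474 m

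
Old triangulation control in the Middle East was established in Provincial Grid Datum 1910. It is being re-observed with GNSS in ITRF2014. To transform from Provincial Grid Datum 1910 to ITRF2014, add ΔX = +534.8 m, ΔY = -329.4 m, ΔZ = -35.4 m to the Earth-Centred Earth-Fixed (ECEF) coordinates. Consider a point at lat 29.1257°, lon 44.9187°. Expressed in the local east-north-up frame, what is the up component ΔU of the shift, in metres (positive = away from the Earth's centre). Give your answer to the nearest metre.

ΔU = 110 m

At φ = 29.1257°, λ = 44.9187°: sin φ = 0.486727, cos φ = 0.873554, sin λ = 0.706103, cos λ = 0.708109.
ΔU = cos φ cos λ·ΔX + cos φ sin λ·ΔY + sin φ·ΔZ = (0.873554)(0.708109)(534.8) + (0.873554)(0.706103)(-329.4) + (0.486727)(-35.4) = 110.40 m.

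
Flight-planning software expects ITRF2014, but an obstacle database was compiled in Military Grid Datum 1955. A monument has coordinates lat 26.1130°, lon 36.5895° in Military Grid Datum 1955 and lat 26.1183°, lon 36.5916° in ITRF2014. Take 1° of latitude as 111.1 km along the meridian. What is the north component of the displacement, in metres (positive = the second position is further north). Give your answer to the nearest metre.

Δφ = 26.1183° − 26.1130° = +0.0053°; Δλ = 36.5916° − 36.5895° = +0.0021°.
ΔN = Δφ × 111100 = 588.8 m; ΔE = Δλ × 111100 × cos(26.1130°) = +0.0021 × 111100 × 0.897928 = 209.5 m.

ΔN = 589 m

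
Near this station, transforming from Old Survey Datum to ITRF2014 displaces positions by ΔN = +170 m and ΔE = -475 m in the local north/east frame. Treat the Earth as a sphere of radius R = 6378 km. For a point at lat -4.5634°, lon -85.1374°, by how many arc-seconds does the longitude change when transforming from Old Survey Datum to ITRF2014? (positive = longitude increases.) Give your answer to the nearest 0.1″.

Δλ = -15.4″

At latitude -4.5634°, cos φ = 0.996830.
One radian of longitude at latitude φ spans R cos φ, so Δλ = ΔE / (R cos φ) = -475.0 / (6378000 × 0.996830) = -7.4712e-05 rad = -15.410″.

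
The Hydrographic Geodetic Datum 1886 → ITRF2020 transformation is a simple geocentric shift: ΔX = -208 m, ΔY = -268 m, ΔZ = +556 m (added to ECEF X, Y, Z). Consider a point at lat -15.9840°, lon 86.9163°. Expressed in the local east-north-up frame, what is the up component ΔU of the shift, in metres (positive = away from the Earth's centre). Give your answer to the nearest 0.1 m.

ΔU = -421.1 m

At φ = -15.9840°, λ = 86.9163°: sin φ = -0.275369, cos φ = 0.961339, sin λ = 0.998552, cos λ = 0.053795.
ΔU = cos φ cos λ·ΔX + cos φ sin λ·ΔY + sin φ·ΔZ = (0.961339)(0.053795)(-208) + (0.961339)(0.998552)(-268) + (-0.275369)(556) = -421.13 m.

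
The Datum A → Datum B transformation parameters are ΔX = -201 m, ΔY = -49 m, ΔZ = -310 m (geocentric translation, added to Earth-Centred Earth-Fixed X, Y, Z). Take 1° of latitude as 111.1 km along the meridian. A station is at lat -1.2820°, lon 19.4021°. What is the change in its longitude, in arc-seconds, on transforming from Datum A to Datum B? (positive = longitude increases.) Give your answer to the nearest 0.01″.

sin φ = -0.022373, cos φ = 0.999750, sin λ = 0.332196, cos λ = 0.943210.
East component: ΔE = −sin λ·ΔX + cos λ·ΔY = −(0.332196)(-201) + (0.943210)(-49) = 20.55 m.
1° of latitude spans 111100 m; at latitude φ, 1° of longitude spans that × cos φ = 111072.2 m, so Δλ = 20.55 / 111072.2 × 3600 = 0.666″.

Δλ = 0.67″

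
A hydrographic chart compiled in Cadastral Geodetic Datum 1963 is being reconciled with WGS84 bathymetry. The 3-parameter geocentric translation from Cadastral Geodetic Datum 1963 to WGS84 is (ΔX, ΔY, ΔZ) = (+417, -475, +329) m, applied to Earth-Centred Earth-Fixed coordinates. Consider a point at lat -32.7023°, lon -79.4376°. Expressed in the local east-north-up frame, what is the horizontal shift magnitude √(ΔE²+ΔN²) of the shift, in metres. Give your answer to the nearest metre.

655 m

The local east axis at (φ, λ) is (−sin λ, cos λ, 0), so ΔE = −sin(-79.4376°)·417 + cos(-79.4376°)·(-475) = 322.86 m.
The local north axis is (−sin φ cos λ, −sin φ sin λ, cos φ), giving ΔN = 41.298 + 252.282 + 276.850 = 570.43 m.
Horizontal magnitude = √(ΔE² + ΔN²) = √(322.86² + 570.43²) = 655.46 m.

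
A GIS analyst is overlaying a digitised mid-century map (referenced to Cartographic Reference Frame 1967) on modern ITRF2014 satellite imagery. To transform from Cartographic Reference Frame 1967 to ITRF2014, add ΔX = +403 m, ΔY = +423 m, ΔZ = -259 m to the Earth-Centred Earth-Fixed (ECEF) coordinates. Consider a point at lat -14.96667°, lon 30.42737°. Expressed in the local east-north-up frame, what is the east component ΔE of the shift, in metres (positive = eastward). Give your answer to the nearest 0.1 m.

ΔE = 160.6 m

At φ = -14.96667°, λ = 30.42737°: sin φ = -0.258257, cos φ = 0.966076, sin λ = 0.506446, cos λ = 0.862272.
ΔE = −sin λ·ΔX + cos λ·ΔY = −(0.506446)·(403) + (0.862272)·(423) = 160.64 m.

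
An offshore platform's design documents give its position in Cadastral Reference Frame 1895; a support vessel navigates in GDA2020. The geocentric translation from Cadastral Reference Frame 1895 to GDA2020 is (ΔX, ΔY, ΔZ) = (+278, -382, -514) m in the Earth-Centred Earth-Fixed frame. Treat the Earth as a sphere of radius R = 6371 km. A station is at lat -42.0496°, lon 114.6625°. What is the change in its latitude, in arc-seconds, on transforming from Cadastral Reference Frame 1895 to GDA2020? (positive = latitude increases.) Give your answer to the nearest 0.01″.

Δφ = -22.40″

sin φ = -0.669774, cos φ = 0.742565, sin λ = 0.908781, cos λ = -0.417272.
North component: ΔN = −sin φ cos λ·ΔX − sin φ sin λ·ΔY + cos φ·ΔZ = −(-0.669774)(-0.417272)(278) − (-0.669774)(0.908781)(-382) + (0.742565)(-514) = -691.89 m.
1° of latitude spans πR/180 = 111195 m, so Δφ = -691.89 / 111195 × 3600 = -22.400″.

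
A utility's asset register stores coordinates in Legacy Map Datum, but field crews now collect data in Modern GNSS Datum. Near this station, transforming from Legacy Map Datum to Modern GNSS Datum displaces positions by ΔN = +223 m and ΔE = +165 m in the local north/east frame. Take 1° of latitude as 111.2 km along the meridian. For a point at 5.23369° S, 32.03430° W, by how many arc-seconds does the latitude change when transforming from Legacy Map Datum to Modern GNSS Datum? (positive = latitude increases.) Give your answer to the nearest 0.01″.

1° of latitude = 111.2 km, so Δφ = 223.0 / 111200 = 0.0020054° = 7.219″.

Δφ = 7.22″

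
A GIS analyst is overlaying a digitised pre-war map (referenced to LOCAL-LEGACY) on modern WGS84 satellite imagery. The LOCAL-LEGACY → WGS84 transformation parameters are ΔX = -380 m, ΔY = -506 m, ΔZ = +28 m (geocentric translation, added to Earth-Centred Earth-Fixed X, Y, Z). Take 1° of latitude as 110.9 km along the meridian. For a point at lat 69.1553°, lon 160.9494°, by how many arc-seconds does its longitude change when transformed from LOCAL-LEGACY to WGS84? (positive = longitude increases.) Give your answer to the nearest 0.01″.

sin φ = 0.934548, cos φ = 0.355836, sin λ = 0.326403, cos λ = -0.945231.
East component: ΔE = −sin λ·ΔX + cos λ·ΔY = −(0.326403)(-380) + (-0.945231)(-506) = 602.32 m.
1° of latitude spans 110900 m; at latitude φ, 1° of longitude spans that × cos φ = 39462.2 m, so Δλ = 602.32 / 39462.2 × 3600 = 54.948″.

Δλ = 54.95″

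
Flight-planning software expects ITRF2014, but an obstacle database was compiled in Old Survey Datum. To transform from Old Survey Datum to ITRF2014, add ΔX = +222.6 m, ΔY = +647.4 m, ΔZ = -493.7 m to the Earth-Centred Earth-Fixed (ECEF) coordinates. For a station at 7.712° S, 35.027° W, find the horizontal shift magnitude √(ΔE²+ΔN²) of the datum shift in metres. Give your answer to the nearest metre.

At φ = -7.712°, λ = -35.027°: sin φ = -0.134194, cos φ = 0.990955, sin λ = -0.573962, cos λ = 0.818882.
ΔE = −sin λ·ΔX + cos λ·ΔY = −(-0.573962)·(222.6) + (0.818882)·(647.4) = 657.91 m.
ΔN = −sin φ cos λ·ΔX − sin φ sin λ·ΔY + cos φ·ΔZ = −(-0.134194)(0.818882)(222.6) − (-0.134194)(-0.573962)(647.4) + (0.990955)(-493.7) = -514.64 m.
Horizontal magnitude = √(ΔE² + ΔN²) = √(657.91² + (-514.64)²) = 835.28 m.

835 m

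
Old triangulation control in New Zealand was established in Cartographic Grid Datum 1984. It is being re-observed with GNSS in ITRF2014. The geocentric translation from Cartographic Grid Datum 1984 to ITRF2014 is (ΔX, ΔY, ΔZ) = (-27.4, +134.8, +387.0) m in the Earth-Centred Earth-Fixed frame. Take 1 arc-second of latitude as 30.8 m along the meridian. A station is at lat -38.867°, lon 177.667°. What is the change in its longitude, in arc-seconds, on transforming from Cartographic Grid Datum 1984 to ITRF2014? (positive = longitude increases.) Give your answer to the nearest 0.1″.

Δλ = -5.6″

sin φ = -0.627515, cos φ = 0.778605, sin λ = 0.040707, cos λ = -0.999171.
East component: ΔE = −sin λ·ΔX + cos λ·ΔY = −(0.040707)(-27.4) + (-0.999171)(134.8) = -133.57 m.
1° of latitude spans 3600 × 30.80 = 110880 m; at latitude φ, 1° of longitude spans that × cos φ = 86331.7 m, so Δλ = -133.57 / 86331.7 × 3600 = -5.570″.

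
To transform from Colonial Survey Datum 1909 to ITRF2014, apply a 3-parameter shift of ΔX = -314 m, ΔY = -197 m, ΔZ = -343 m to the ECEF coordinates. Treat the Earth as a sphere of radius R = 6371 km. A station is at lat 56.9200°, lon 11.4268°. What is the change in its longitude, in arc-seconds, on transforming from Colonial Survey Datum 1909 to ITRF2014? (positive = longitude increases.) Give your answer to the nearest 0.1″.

sin φ = 0.837909, cos φ = 0.545810, sin λ = 0.198116, cos λ = 0.980179.
East component: ΔE = −sin λ·ΔX + cos λ·ΔY = −(0.198116)(-314) + (0.980179)(-197) = -130.89 m.
1° of latitude spans πR/180 = 111195 m; at latitude φ, 1° of longitude spans that × cos φ = 60691.2 m, so Δλ = -130.89 / 60691.2 × 3600 = -7.764″.

Δλ = -7.8″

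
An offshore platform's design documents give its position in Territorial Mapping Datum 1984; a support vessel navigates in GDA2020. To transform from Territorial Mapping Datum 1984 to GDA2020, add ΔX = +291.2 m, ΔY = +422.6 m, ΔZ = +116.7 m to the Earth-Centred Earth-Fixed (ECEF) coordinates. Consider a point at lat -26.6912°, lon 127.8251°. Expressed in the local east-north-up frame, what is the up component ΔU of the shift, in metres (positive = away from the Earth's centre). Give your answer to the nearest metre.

ΔU = 86 m

The local up (radial) axis is (cos φ cos λ, cos φ sin λ, sin φ), giving ΔU = -159.550 + 298.236 − 52.420 = 86.27 m.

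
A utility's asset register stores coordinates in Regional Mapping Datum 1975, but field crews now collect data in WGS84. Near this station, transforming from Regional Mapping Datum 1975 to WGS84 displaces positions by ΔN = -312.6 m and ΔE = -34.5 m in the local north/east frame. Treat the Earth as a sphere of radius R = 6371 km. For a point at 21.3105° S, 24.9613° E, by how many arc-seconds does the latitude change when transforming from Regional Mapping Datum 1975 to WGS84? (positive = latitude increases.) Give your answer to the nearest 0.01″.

Δφ = -10.12″

On a sphere of radius R, 1 rad of latitude = R, so Δφ = ΔN / R = -312.6 / 6371000 = -4.9066e-05 rad = -10.121″.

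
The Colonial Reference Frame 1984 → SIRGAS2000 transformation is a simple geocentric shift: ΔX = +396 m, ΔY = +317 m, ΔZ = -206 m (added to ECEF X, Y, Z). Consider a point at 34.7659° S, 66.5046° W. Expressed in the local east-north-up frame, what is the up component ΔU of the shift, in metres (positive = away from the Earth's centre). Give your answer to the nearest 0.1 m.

At φ = -34.7659°, λ = -66.5046°: sin φ = -0.570225, cos φ = 0.821489, sin λ = -0.917092, cos λ = 0.398675.
ΔU = cos φ cos λ·ΔX + cos φ sin λ·ΔY + sin φ·ΔZ = (0.821489)(0.398675)(396) + (0.821489)(-0.917092)(317) + (-0.570225)(-206) = 8.34 m.

ΔU = 8.3 m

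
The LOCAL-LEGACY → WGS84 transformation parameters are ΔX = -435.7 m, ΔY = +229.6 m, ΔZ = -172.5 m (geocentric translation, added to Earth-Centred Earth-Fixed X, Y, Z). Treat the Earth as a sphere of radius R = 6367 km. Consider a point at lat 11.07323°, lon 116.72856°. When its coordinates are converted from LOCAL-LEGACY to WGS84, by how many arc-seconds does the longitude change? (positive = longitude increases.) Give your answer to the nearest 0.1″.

sin φ = 0.192063, cos φ = 0.981383, sin λ = 0.893147, cos λ = -0.449764.
East component: ΔE = −sin λ·ΔX + cos λ·ΔY = −(0.893147)(-435.7) + (-0.449764)(229.6) = 285.88 m.
1° of latitude spans πR/180 = 111125 m; at latitude φ, 1° of longitude spans that × cos φ = 109056.2 m, so Δλ = 285.88 / 109056.2 × 3600 = 9.437″.

Δλ = 9.4″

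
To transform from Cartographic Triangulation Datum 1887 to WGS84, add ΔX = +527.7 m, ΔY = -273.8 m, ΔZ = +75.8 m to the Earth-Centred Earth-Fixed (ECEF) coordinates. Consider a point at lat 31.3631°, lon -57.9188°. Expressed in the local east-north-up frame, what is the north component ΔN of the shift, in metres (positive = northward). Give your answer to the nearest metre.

At φ = 31.3631°, λ = -57.9188°: sin φ = 0.520460, cos φ = 0.853886, sin λ = -0.847296, cos λ = 0.531121.
ΔN = −sin φ cos λ·ΔX − sin φ sin λ·ΔY + cos φ·ΔZ = −(0.520460)(0.531121)(527.7) − (0.520460)(-0.847296)(-273.8) + (0.853886)(75.8) = -201.89 m.

ΔN = -202 m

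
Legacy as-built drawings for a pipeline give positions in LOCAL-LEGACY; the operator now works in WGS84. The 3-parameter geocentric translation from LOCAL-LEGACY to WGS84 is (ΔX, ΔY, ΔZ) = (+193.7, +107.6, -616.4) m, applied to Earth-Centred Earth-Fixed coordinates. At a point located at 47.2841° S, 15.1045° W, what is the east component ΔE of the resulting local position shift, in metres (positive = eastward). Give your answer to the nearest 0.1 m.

ΔE = 154.4 m

At φ = -47.2841°, λ = -15.1045°: sin φ = -0.734726, cos φ = 0.678364, sin λ = -0.260580, cos λ = 0.965452.
ΔE = −sin λ·ΔX + cos λ·ΔY = −(-0.260580)·(193.7) + (0.965452)·(107.6) = 154.36 m.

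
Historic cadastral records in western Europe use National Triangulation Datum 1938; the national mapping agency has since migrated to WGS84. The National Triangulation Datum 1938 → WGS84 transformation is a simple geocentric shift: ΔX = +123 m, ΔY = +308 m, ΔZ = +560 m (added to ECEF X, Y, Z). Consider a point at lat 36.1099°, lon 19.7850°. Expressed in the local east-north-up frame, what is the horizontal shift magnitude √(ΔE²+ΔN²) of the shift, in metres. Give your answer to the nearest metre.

At φ = 36.1099°, λ = 19.7850°: sin φ = 0.589336, cos φ = 0.807888, sin λ = 0.338492, cos λ = 0.940969.
ΔE = −sin λ·ΔX + cos λ·ΔY = −(0.338492)·(123) + (0.940969)·(308) = 248.18 m.
ΔN = −sin φ cos λ·ΔX − sin φ sin λ·ΔY + cos φ·ΔZ = −(0.589336)(0.940969)(123) − (0.589336)(0.338492)(308) + (0.807888)(560) = 322.77 m.
Horizontal magnitude = √(ΔE² + ΔN²) = √(248.18² + 322.77²) = 407.15 m.

407 m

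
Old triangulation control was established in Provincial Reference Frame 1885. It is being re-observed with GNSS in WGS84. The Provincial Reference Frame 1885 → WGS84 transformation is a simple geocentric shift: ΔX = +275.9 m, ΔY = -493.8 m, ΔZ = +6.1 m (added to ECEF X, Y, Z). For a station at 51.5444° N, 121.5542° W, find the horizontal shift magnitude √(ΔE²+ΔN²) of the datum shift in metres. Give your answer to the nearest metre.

The local east axis at (φ, λ) is (−sin λ, cos λ, 0), so ΔE = −sin(-121.5542°)·275.9 + cos(-121.5542°)·(-493.8) = 493.51 m.
The local north axis is (−sin φ cos λ, −sin φ sin λ, cos φ), giving ΔN = 113.062 − 329.516 + 3.794 = -212.66 m.
Horizontal magnitude = √(ΔE² + ΔN²) = √(493.51² + (-212.66)²) = 537.38 m.

537 m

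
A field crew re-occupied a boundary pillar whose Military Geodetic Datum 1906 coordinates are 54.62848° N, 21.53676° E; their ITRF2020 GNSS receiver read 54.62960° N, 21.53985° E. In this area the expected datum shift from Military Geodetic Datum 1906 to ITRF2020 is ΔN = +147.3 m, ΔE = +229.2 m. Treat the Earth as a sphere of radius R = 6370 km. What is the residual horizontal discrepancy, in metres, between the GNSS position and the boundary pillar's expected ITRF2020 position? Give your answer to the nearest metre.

38 m

Observed coordinate differences: Δφ = +0.00112°, Δλ = +0.00309°.
Converting to metres (1° lat = 111177 m, cos φ = 0.578876): observed ΔN = 124.5 m, observed ΔE = 198.9 m.
Subtracting the expected shift leaves a residual of 124.5 − (147.3) = -22.8 m north and 198.9 − (229.2) = -30.3 m east.
Residual distance = √((-22.8)² + (-30.3)²) = 37.9 m.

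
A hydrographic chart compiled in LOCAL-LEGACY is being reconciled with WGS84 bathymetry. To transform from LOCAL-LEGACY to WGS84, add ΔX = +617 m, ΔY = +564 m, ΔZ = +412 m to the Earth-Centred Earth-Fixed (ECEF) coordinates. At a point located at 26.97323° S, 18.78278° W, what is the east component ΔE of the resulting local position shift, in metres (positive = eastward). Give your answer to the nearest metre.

At φ = -26.97323°, λ = -18.78278°: sin φ = -0.453574, cos φ = 0.891219, sin λ = -0.321981, cos λ = 0.946746.
ΔE = −sin λ·ΔX + cos λ·ΔY = −(-0.321981)·(617) + (0.946746)·(564) = 732.63 m.

ΔE = 733 m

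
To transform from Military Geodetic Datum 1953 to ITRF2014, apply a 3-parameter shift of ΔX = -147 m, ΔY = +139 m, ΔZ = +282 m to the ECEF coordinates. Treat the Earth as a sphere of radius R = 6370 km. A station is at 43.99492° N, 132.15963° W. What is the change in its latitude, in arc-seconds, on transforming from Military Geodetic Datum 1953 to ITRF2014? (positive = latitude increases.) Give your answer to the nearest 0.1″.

Δφ = 6.7″

sin φ = 0.694595, cos φ = 0.719401, sin λ = -0.741278, cos λ = -0.671198.
North component: ΔN = −sin φ cos λ·ΔX − sin φ sin λ·ΔY + cos φ·ΔZ = −(0.694595)(-0.671198)(-147) − (0.694595)(-0.741278)(139) + (0.719401)(282) = 205.91 m.
1° of latitude spans πR/180 = 111177 m, so Δφ = 205.91 / 111177 × 3600 = 6.667″.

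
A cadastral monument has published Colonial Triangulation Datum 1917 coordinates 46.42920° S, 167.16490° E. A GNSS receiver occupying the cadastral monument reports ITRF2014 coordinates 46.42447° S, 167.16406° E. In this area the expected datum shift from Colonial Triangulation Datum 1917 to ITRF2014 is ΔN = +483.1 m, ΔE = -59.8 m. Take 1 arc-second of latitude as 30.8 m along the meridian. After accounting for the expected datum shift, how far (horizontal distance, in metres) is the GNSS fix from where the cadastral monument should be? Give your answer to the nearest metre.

Observed coordinate differences: Δφ = +0.00473°, Δλ = -0.00084°.
Converting to metres (1° lat = 110880 m, cos φ = 0.689250): observed ΔN = 524.5 m, observed ΔE = -64.2 m.
Subtracting the expected shift leaves a residual of 524.5 − (483.1) = 41.4 m north and -64.2 − (-59.8) = -4.4 m east.
Residual distance = √(41.4² + (-4.4)²) = 41.6 m.

42 m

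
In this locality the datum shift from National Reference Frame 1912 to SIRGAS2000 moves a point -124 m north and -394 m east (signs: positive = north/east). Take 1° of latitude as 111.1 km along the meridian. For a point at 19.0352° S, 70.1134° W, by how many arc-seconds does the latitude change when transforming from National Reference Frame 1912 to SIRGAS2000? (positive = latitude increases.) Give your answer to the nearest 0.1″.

Δφ = -4.0″

1° of latitude = 111.1 km, so Δφ = -124.0 / 111100 = -0.0011161° = -4.018″.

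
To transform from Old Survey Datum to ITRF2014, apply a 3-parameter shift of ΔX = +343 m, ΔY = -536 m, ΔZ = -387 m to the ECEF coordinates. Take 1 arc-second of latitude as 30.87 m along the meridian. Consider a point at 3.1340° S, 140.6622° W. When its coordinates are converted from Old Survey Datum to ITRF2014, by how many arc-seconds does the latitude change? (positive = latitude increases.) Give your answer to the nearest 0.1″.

sin φ = -0.054671, cos φ = 0.998504, sin λ = -0.633891, cos λ = -0.773422.
North component: ΔN = −sin φ cos λ·ΔX − sin φ sin λ·ΔY + cos φ·ΔZ = −(-0.054671)(-0.773422)(343) − (-0.054671)(-0.633891)(-536) + (0.998504)(-387) = -382.35 m.
1° of latitude spans 3600 × 30.87 = 111132 m, so Δφ = -382.35 / 111132 × 3600 = -12.386″.

Δφ = -12.4″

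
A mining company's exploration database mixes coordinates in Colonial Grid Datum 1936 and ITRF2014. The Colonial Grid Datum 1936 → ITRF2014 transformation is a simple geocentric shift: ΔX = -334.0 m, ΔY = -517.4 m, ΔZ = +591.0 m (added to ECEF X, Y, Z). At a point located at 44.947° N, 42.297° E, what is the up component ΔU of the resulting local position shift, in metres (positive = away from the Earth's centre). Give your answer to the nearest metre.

ΔU = -4 m

At φ = 44.947°, λ = 42.297°: sin φ = 0.706452, cos φ = 0.707761, sin λ = 0.672974, cos λ = 0.739666.
ΔU = cos φ cos λ·ΔX + cos φ sin λ·ΔY + sin φ·ΔZ = (0.707761)(0.739666)(-334.0) + (0.707761)(0.672974)(-517.4) + (0.706452)(591.0) = -3.78 m.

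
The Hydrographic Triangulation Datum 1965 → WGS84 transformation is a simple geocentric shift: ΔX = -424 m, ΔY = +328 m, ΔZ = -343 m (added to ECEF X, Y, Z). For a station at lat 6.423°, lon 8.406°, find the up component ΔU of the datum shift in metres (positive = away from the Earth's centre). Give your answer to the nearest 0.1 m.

ΔU = -407.5 m

At φ = 6.423°, λ = 8.406°: sin φ = 0.111868, cos φ = 0.993723, sin λ = 0.146187, cos λ = 0.989257.
ΔU = cos φ cos λ·ΔX + cos φ sin λ·ΔY + sin φ·ΔZ = (0.993723)(0.989257)(-424) + (0.993723)(0.146187)(328) + (0.111868)(-343) = -407.53 m.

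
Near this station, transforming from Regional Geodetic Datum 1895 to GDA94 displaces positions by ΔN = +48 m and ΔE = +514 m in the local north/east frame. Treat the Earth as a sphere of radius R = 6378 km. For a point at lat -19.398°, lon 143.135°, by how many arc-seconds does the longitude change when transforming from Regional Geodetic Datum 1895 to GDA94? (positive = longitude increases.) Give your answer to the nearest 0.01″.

At latitude -19.398°, cos φ = 0.943234.
One radian of longitude at latitude φ spans R cos φ, so Δλ = ΔE / (R cos φ) = 514.0 / (6378000 × 0.943234) = 8.5440e-05 rad = 17.623″.

Δλ = 17.62″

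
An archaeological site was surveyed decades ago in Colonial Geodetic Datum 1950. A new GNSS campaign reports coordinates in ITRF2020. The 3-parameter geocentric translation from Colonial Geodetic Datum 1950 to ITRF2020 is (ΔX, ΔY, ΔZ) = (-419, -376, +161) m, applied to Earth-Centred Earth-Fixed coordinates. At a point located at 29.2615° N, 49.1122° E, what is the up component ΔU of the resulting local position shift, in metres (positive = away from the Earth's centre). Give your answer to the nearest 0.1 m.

ΔU = -408.6 m

The local up (radial) axis is (cos φ cos λ, cos φ sin λ, sin φ), giving ΔU = -239.272 − 247.982 + 78.696 = -408.56 m.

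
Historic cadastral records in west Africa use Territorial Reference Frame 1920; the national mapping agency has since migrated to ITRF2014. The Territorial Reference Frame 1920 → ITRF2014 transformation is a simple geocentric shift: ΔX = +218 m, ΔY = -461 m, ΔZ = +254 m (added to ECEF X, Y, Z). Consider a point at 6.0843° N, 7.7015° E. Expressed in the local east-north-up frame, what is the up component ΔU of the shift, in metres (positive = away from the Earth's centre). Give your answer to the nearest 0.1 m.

ΔU = 180.3 m

At φ = 6.0843°, λ = 7.7015°: sin φ = 0.105992, cos φ = 0.994367, sin λ = 0.134012, cos λ = 0.990980.
ΔU = cos φ cos λ·ΔX + cos φ sin λ·ΔY + sin φ·ΔZ = (0.994367)(0.990980)(218) + (0.994367)(0.134012)(-461) + (0.105992)(254) = 180.31 m.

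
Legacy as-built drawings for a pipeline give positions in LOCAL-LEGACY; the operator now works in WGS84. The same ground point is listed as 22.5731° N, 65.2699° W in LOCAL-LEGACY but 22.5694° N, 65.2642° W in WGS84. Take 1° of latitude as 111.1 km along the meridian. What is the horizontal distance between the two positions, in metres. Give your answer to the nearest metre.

Δφ = 22.5694° − 22.5731° = -0.0037°; Δλ = -65.2642° − -65.2699° = +0.0057°.
ΔN = Δφ × 111100 = -411.1 m; ΔE = Δλ × 111100 × cos(22.5731°) = +0.0057 × 111100 × 0.923391 = 584.8 m.
Distance = √(ΔE² + ΔN²) = √(584.8² + (-411.1)²) = 714.8 m.

715 m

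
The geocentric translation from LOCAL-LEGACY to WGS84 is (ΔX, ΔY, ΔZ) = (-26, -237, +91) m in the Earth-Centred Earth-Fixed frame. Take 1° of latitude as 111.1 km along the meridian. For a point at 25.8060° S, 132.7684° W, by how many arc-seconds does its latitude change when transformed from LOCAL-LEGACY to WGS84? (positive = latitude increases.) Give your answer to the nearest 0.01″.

Δφ = 5.36″

sin φ = -0.435325, cos φ = 0.900273, sin λ = -0.734104, cos λ = -0.679037.
North component: ΔN = −sin φ cos λ·ΔX − sin φ sin λ·ΔY + cos φ·ΔZ = −(-0.435325)(-0.679037)(-26) − (-0.435325)(-0.734104)(-237) + (0.900273)(91) = 165.35 m.
1° of latitude spans 111100 m, so Δφ = 165.35 / 111100 × 3600 = 5.358″.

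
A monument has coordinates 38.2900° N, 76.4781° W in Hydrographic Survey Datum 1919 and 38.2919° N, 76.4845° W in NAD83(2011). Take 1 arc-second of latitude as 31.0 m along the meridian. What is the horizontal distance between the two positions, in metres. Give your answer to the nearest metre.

Δφ = 38.2919° − 38.2900° = +0.0019°; Δλ = -76.4845° − -76.4781° = -0.0064°.
1° of latitude = 3600 × 31.00 = 111600 m.
ΔN = Δφ × 111600 = 212.0 m; ΔE = Δλ × 111600 × cos(38.2900°) = -0.0064 × 111600 × 0.784885 = -560.6 m.
Distance = √(ΔE² + ΔN²) = √((-560.6)² + 212.0²) = 599.4 m.

599 m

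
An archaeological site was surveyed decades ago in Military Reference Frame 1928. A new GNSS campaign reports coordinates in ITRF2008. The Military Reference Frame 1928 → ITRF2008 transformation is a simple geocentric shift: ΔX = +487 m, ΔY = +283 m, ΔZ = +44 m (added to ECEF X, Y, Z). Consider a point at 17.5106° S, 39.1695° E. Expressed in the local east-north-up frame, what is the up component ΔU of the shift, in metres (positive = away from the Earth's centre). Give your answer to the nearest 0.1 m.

The local up (radial) axis is (cos φ cos λ, cos φ sin λ, sin φ), giving ΔU = 360.066 + 170.465 − 13.239 = 517.29 m.

ΔU = 517.3 m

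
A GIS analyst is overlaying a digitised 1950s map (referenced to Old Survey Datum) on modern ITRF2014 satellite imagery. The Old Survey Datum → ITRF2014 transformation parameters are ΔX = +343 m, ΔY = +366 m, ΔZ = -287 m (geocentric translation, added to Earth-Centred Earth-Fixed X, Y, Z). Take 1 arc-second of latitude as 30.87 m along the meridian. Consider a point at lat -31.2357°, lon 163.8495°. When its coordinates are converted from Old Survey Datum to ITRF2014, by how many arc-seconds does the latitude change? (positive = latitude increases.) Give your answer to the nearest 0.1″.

Δφ = -11.8″

sin φ = -0.518560, cos φ = 0.855041, sin λ = 0.278161, cos λ = -0.960534.
North component: ΔN = −sin φ cos λ·ΔX − sin φ sin λ·ΔY + cos φ·ΔZ = −(-0.518560)(-0.960534)(343) − (-0.518560)(0.278161)(366) + (0.855041)(-287) = -363.45 m.
1° of latitude spans 3600 × 30.87 = 111132 m, so Δφ = -363.45 / 111132 × 3600 = -11.774″.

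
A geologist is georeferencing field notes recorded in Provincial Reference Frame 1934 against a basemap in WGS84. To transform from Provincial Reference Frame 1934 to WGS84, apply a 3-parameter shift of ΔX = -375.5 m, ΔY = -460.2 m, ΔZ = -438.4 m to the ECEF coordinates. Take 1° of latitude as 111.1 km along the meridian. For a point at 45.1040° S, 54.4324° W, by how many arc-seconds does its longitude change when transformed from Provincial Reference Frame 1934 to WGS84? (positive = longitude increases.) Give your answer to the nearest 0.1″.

Δλ = -26.3″

sin φ = -0.708389, cos φ = 0.705822, sin λ = -0.813430, cos λ = 0.581663.
East component: ΔE = −sin λ·ΔX + cos λ·ΔY = −(-0.813430)(-375.5) + (0.581663)(-460.2) = -573.12 m.
1° of latitude spans 111100 m; at latitude φ, 1° of longitude spans that × cos φ = 78416.8 m, so Δλ = -573.12 / 78416.8 × 3600 = -26.311″.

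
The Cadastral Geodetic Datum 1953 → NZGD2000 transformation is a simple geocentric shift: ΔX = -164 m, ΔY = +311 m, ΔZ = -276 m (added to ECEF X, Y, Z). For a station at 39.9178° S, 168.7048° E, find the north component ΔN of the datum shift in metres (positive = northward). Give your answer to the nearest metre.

At φ = -39.9178°, λ = 168.7048°: sin φ = -0.641688, cos φ = 0.766966, sin λ = 0.195864, cos λ = -0.980631.
ΔN = −sin φ cos λ·ΔX − sin φ sin λ·ΔY + cos φ·ΔZ = −(-0.641688)(-0.980631)(-164) − (-0.641688)(0.195864)(311) + (0.766966)(-276) = -69.40 m.

ΔN = -69 m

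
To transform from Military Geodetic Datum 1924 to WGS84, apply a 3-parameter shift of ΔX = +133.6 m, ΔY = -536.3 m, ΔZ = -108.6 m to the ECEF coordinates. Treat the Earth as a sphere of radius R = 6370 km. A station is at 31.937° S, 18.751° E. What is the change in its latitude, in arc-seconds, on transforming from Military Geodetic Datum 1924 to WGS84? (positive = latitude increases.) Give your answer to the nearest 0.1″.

sin φ = -0.528986, cos φ = 0.848630, sin λ = 0.321456, cos λ = 0.946925.
North component: ΔN = −sin φ cos λ·ΔX − sin φ sin λ·ΔY + cos φ·ΔZ = −(-0.528986)(0.946925)(133.6) − (-0.528986)(0.321456)(-536.3) + (0.848630)(-108.6) = -116.44 m.
1° of latitude spans πR/180 = 111177 m, so Δφ = -116.44 / 111177 × 3600 = -3.770″.

Δφ = -3.8″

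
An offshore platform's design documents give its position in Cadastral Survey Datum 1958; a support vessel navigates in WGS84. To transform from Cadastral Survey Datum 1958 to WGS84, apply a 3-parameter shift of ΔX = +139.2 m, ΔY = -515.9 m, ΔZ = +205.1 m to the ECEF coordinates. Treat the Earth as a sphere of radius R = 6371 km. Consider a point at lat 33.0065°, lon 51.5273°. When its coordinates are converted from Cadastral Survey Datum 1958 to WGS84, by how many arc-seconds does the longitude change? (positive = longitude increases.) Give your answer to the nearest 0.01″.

sin φ = 0.544734, cos φ = 0.838609, sin λ = 0.782905, cos λ = 0.622142.
East component: ΔE = −sin λ·ΔX + cos λ·ΔY = −(0.782905)(139.2) + (0.622142)(-515.9) = -429.94 m.
1° of latitude spans πR/180 = 111195 m; at latitude φ, 1° of longitude spans that × cos φ = 93249.0 m, so Δλ = -429.94 / 93249.0 × 3600 = -16.599″.

Δλ = -16.60″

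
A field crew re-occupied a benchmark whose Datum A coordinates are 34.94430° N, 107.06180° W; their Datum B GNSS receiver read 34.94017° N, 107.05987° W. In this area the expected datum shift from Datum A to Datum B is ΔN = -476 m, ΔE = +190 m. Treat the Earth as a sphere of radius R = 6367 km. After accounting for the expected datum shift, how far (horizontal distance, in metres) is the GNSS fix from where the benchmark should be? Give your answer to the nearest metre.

Observed coordinate differences: Δφ = -0.00413°, Δλ = +0.00193°.
Converting to metres (1° lat = 111125 m, cos φ = 0.819709): observed ΔN = -458.9 m, observed ΔE = 175.8 m.
Subtracting the expected shift leaves a residual of -458.9 − (-476) = 17.1 m north and 175.8 − (190) = -14.2 m east.
Residual distance = √(17.1² + (-14.2)²) = 22.2 m.

22 m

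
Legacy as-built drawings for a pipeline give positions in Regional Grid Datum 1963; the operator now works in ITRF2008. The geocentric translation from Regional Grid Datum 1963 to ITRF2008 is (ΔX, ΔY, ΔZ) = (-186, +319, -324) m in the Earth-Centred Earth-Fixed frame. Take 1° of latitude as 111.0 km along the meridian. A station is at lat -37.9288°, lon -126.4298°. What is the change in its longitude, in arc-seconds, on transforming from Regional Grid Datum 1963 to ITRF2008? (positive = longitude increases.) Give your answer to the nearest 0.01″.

Δλ = -13.94″

sin φ = -0.614682, cos φ = 0.788775, sin λ = -0.804585, cos λ = -0.593837.
East component: ΔE = −sin λ·ΔX + cos λ·ΔY = −(-0.804585)(-186) + (-0.593837)(319) = -339.09 m.
1° of latitude spans 111000 m; at latitude φ, 1° of longitude spans that × cos φ = 87554.0 m, so Δλ = -339.09 / 87554.0 × 3600 = -13.942″.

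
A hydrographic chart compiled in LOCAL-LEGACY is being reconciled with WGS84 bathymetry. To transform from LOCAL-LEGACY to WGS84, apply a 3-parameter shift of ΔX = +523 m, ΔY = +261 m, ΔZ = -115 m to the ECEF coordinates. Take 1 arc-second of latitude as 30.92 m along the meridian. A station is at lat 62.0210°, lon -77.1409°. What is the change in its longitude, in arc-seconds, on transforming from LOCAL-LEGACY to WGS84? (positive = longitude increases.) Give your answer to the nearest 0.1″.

sin φ = 0.883120, cos φ = 0.469148, sin λ = -0.974920, cos λ = 0.222554.
East component: ΔE = −sin λ·ΔX + cos λ·ΔY = −(-0.974920)(523) + (0.222554)(261) = 567.97 m.
1° of latitude spans 3600 × 30.92 = 111312 m; at latitude φ, 1° of longitude spans that × cos φ = 52221.8 m, so Δλ = 567.97 / 52221.8 × 3600 = 39.154″.

Δλ = 39.2″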